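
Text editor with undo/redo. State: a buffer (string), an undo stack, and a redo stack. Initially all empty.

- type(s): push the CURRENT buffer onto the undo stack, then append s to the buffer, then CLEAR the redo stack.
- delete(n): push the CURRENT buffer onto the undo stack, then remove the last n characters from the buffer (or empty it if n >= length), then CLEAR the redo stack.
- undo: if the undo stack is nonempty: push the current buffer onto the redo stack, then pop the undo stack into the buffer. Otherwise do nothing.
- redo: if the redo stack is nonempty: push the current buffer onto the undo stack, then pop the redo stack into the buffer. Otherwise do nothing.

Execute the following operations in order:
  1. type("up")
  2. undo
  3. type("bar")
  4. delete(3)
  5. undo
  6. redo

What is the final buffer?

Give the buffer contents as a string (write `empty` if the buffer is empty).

After op 1 (type): buf='up' undo_depth=1 redo_depth=0
After op 2 (undo): buf='(empty)' undo_depth=0 redo_depth=1
After op 3 (type): buf='bar' undo_depth=1 redo_depth=0
After op 4 (delete): buf='(empty)' undo_depth=2 redo_depth=0
After op 5 (undo): buf='bar' undo_depth=1 redo_depth=1
After op 6 (redo): buf='(empty)' undo_depth=2 redo_depth=0

Answer: empty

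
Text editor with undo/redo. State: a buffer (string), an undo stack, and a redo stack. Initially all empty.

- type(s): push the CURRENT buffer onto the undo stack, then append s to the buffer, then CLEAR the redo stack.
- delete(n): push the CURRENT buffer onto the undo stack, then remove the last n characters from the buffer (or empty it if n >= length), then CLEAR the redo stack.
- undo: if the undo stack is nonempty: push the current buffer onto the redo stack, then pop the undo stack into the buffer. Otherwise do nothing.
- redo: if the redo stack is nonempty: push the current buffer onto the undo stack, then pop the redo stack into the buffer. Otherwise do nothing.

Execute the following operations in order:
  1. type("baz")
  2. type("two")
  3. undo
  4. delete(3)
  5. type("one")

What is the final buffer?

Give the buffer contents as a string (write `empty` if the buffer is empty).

After op 1 (type): buf='baz' undo_depth=1 redo_depth=0
After op 2 (type): buf='baztwo' undo_depth=2 redo_depth=0
After op 3 (undo): buf='baz' undo_depth=1 redo_depth=1
After op 4 (delete): buf='(empty)' undo_depth=2 redo_depth=0
After op 5 (type): buf='one' undo_depth=3 redo_depth=0

Answer: one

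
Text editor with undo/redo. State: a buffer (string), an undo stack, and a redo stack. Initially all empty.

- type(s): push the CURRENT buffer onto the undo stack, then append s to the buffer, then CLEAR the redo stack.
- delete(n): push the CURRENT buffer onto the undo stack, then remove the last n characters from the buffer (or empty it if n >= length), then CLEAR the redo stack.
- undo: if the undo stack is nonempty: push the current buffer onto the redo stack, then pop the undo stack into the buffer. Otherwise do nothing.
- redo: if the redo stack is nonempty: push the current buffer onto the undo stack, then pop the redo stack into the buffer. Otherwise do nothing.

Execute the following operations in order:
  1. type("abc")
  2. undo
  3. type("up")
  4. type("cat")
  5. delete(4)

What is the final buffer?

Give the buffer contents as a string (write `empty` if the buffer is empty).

Answer: u

Derivation:
After op 1 (type): buf='abc' undo_depth=1 redo_depth=0
After op 2 (undo): buf='(empty)' undo_depth=0 redo_depth=1
After op 3 (type): buf='up' undo_depth=1 redo_depth=0
After op 4 (type): buf='upcat' undo_depth=2 redo_depth=0
After op 5 (delete): buf='u' undo_depth=3 redo_depth=0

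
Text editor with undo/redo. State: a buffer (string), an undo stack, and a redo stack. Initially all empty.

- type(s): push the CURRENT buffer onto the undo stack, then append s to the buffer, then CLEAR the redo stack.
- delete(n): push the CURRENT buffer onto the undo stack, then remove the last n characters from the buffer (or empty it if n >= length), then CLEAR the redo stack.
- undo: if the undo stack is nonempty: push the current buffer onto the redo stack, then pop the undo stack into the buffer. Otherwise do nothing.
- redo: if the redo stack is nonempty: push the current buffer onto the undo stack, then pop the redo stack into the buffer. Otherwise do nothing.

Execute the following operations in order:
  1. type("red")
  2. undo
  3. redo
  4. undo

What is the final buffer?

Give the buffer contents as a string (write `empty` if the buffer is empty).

After op 1 (type): buf='red' undo_depth=1 redo_depth=0
After op 2 (undo): buf='(empty)' undo_depth=0 redo_depth=1
After op 3 (redo): buf='red' undo_depth=1 redo_depth=0
After op 4 (undo): buf='(empty)' undo_depth=0 redo_depth=1

Answer: empty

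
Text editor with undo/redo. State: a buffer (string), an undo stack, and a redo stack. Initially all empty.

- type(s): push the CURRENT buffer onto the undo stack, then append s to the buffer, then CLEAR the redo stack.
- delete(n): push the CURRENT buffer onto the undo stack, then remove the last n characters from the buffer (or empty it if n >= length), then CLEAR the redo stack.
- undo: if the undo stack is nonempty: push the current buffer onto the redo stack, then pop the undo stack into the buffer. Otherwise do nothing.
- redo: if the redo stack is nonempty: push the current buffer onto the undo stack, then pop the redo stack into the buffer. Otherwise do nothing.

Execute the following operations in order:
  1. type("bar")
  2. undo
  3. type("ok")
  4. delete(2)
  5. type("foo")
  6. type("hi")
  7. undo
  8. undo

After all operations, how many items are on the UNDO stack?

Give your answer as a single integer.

Answer: 2

Derivation:
After op 1 (type): buf='bar' undo_depth=1 redo_depth=0
After op 2 (undo): buf='(empty)' undo_depth=0 redo_depth=1
After op 3 (type): buf='ok' undo_depth=1 redo_depth=0
After op 4 (delete): buf='(empty)' undo_depth=2 redo_depth=0
After op 5 (type): buf='foo' undo_depth=3 redo_depth=0
After op 6 (type): buf='foohi' undo_depth=4 redo_depth=0
After op 7 (undo): buf='foo' undo_depth=3 redo_depth=1
After op 8 (undo): buf='(empty)' undo_depth=2 redo_depth=2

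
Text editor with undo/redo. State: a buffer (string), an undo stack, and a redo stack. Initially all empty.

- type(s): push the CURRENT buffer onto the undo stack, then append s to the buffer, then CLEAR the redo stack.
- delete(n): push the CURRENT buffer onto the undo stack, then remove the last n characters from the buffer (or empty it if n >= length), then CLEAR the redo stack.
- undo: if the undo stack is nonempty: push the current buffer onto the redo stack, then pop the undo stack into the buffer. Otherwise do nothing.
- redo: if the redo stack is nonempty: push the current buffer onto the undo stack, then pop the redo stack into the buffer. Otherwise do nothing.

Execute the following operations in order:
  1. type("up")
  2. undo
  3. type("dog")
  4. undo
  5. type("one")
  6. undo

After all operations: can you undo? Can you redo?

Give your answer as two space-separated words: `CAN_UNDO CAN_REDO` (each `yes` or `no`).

After op 1 (type): buf='up' undo_depth=1 redo_depth=0
After op 2 (undo): buf='(empty)' undo_depth=0 redo_depth=1
After op 3 (type): buf='dog' undo_depth=1 redo_depth=0
After op 4 (undo): buf='(empty)' undo_depth=0 redo_depth=1
After op 5 (type): buf='one' undo_depth=1 redo_depth=0
After op 6 (undo): buf='(empty)' undo_depth=0 redo_depth=1

Answer: no yes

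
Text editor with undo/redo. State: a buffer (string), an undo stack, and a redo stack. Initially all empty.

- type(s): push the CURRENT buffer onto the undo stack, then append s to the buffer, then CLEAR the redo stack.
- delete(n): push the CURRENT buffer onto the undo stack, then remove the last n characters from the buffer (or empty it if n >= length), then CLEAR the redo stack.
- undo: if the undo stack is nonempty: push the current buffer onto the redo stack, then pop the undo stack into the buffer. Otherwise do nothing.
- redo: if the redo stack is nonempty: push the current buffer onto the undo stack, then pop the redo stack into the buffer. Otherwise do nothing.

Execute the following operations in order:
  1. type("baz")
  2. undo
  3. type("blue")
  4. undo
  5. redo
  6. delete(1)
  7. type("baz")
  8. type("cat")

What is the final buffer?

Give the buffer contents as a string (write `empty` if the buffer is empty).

Answer: blubazcat

Derivation:
After op 1 (type): buf='baz' undo_depth=1 redo_depth=0
After op 2 (undo): buf='(empty)' undo_depth=0 redo_depth=1
After op 3 (type): buf='blue' undo_depth=1 redo_depth=0
After op 4 (undo): buf='(empty)' undo_depth=0 redo_depth=1
After op 5 (redo): buf='blue' undo_depth=1 redo_depth=0
After op 6 (delete): buf='blu' undo_depth=2 redo_depth=0
After op 7 (type): buf='blubaz' undo_depth=3 redo_depth=0
After op 8 (type): buf='blubazcat' undo_depth=4 redo_depth=0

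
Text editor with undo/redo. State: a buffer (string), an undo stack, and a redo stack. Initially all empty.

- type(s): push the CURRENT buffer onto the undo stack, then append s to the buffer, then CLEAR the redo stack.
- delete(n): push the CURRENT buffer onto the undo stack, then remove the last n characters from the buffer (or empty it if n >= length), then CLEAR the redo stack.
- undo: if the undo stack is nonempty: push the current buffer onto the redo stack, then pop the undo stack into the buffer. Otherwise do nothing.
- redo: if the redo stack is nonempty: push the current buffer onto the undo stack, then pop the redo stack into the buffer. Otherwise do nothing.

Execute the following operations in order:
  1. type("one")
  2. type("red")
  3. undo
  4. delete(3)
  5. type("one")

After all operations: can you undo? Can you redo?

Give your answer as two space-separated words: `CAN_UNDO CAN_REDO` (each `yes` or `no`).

Answer: yes no

Derivation:
After op 1 (type): buf='one' undo_depth=1 redo_depth=0
After op 2 (type): buf='onered' undo_depth=2 redo_depth=0
After op 3 (undo): buf='one' undo_depth=1 redo_depth=1
After op 4 (delete): buf='(empty)' undo_depth=2 redo_depth=0
After op 5 (type): buf='one' undo_depth=3 redo_depth=0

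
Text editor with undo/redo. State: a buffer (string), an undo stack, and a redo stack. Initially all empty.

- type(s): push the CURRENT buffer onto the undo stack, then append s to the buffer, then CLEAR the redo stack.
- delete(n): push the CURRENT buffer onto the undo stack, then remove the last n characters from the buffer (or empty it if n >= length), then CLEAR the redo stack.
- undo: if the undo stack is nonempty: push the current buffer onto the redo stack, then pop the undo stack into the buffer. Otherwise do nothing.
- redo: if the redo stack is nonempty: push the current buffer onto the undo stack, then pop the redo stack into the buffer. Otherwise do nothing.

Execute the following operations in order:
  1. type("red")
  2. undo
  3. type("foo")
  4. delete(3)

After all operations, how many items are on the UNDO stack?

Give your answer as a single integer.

Answer: 2

Derivation:
After op 1 (type): buf='red' undo_depth=1 redo_depth=0
After op 2 (undo): buf='(empty)' undo_depth=0 redo_depth=1
After op 3 (type): buf='foo' undo_depth=1 redo_depth=0
After op 4 (delete): buf='(empty)' undo_depth=2 redo_depth=0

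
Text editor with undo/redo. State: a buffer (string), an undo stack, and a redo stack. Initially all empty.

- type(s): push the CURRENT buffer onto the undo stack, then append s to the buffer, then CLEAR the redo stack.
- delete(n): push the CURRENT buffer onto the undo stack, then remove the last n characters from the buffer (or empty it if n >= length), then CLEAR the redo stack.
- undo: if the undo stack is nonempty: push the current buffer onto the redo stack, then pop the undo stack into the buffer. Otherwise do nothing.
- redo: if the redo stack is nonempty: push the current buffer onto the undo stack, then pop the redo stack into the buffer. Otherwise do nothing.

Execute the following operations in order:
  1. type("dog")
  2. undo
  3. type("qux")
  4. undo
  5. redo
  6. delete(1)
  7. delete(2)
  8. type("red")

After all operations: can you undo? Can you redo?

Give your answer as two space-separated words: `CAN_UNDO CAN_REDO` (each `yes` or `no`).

After op 1 (type): buf='dog' undo_depth=1 redo_depth=0
After op 2 (undo): buf='(empty)' undo_depth=0 redo_depth=1
After op 3 (type): buf='qux' undo_depth=1 redo_depth=0
After op 4 (undo): buf='(empty)' undo_depth=0 redo_depth=1
After op 5 (redo): buf='qux' undo_depth=1 redo_depth=0
After op 6 (delete): buf='qu' undo_depth=2 redo_depth=0
After op 7 (delete): buf='(empty)' undo_depth=3 redo_depth=0
After op 8 (type): buf='red' undo_depth=4 redo_depth=0

Answer: yes no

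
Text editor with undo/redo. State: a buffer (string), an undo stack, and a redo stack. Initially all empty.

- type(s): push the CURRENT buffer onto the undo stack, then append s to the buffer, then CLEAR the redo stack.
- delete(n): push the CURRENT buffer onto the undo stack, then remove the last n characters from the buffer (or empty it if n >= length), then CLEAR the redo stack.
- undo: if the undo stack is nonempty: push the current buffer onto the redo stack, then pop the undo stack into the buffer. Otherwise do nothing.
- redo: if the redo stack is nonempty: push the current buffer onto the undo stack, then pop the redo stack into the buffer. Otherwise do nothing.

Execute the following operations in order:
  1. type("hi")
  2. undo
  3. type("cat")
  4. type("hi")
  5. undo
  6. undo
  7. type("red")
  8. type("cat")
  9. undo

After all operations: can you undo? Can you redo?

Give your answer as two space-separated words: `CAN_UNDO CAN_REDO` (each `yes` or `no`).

After op 1 (type): buf='hi' undo_depth=1 redo_depth=0
After op 2 (undo): buf='(empty)' undo_depth=0 redo_depth=1
After op 3 (type): buf='cat' undo_depth=1 redo_depth=0
After op 4 (type): buf='cathi' undo_depth=2 redo_depth=0
After op 5 (undo): buf='cat' undo_depth=1 redo_depth=1
After op 6 (undo): buf='(empty)' undo_depth=0 redo_depth=2
After op 7 (type): buf='red' undo_depth=1 redo_depth=0
After op 8 (type): buf='redcat' undo_depth=2 redo_depth=0
After op 9 (undo): buf='red' undo_depth=1 redo_depth=1

Answer: yes yes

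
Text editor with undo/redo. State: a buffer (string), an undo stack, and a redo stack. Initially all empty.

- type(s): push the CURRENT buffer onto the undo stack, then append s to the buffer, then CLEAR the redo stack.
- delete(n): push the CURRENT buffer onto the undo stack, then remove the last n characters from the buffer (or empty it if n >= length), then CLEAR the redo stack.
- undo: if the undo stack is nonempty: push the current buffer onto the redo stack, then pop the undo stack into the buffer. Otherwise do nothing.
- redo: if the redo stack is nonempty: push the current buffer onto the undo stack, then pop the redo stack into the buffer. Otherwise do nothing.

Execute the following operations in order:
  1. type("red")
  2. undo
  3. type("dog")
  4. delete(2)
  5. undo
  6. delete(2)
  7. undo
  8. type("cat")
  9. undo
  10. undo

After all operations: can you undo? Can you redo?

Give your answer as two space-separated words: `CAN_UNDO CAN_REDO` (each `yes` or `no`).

Answer: no yes

Derivation:
After op 1 (type): buf='red' undo_depth=1 redo_depth=0
After op 2 (undo): buf='(empty)' undo_depth=0 redo_depth=1
After op 3 (type): buf='dog' undo_depth=1 redo_depth=0
After op 4 (delete): buf='d' undo_depth=2 redo_depth=0
After op 5 (undo): buf='dog' undo_depth=1 redo_depth=1
After op 6 (delete): buf='d' undo_depth=2 redo_depth=0
After op 7 (undo): buf='dog' undo_depth=1 redo_depth=1
After op 8 (type): buf='dogcat' undo_depth=2 redo_depth=0
After op 9 (undo): buf='dog' undo_depth=1 redo_depth=1
After op 10 (undo): buf='(empty)' undo_depth=0 redo_depth=2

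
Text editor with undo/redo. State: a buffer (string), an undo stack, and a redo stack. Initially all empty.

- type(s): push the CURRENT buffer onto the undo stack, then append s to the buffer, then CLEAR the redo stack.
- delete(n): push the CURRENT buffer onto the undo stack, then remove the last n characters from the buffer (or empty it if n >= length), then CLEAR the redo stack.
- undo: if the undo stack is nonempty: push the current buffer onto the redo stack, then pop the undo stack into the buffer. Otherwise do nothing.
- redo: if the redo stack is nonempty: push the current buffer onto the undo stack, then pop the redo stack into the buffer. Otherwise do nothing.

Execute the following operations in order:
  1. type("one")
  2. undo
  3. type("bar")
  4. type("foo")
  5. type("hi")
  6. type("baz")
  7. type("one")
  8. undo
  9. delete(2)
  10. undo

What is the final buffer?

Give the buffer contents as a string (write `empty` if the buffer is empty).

After op 1 (type): buf='one' undo_depth=1 redo_depth=0
After op 2 (undo): buf='(empty)' undo_depth=0 redo_depth=1
After op 3 (type): buf='bar' undo_depth=1 redo_depth=0
After op 4 (type): buf='barfoo' undo_depth=2 redo_depth=0
After op 5 (type): buf='barfoohi' undo_depth=3 redo_depth=0
After op 6 (type): buf='barfoohibaz' undo_depth=4 redo_depth=0
After op 7 (type): buf='barfoohibazone' undo_depth=5 redo_depth=0
After op 8 (undo): buf='barfoohibaz' undo_depth=4 redo_depth=1
After op 9 (delete): buf='barfoohib' undo_depth=5 redo_depth=0
After op 10 (undo): buf='barfoohibaz' undo_depth=4 redo_depth=1

Answer: barfoohibaz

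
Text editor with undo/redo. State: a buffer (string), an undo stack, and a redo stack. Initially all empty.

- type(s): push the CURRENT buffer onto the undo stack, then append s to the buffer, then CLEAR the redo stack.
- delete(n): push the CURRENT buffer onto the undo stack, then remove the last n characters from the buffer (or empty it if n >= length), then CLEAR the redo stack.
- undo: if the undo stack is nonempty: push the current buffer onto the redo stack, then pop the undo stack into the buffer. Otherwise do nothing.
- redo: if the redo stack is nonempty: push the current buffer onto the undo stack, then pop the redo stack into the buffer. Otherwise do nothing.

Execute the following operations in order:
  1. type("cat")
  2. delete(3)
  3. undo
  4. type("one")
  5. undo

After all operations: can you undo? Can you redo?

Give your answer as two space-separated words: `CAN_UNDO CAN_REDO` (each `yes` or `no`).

Answer: yes yes

Derivation:
After op 1 (type): buf='cat' undo_depth=1 redo_depth=0
After op 2 (delete): buf='(empty)' undo_depth=2 redo_depth=0
After op 3 (undo): buf='cat' undo_depth=1 redo_depth=1
After op 4 (type): buf='catone' undo_depth=2 redo_depth=0
After op 5 (undo): buf='cat' undo_depth=1 redo_depth=1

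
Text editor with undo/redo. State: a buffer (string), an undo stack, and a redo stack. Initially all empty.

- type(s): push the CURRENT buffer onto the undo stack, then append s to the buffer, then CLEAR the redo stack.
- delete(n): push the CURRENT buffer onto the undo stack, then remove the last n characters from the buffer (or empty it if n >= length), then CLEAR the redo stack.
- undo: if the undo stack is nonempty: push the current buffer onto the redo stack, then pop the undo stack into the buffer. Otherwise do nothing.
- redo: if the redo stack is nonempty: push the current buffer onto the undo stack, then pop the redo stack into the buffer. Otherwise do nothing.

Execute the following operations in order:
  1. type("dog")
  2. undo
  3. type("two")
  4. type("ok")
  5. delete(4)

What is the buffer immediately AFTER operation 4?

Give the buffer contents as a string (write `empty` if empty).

Answer: twook

Derivation:
After op 1 (type): buf='dog' undo_depth=1 redo_depth=0
After op 2 (undo): buf='(empty)' undo_depth=0 redo_depth=1
After op 3 (type): buf='two' undo_depth=1 redo_depth=0
After op 4 (type): buf='twook' undo_depth=2 redo_depth=0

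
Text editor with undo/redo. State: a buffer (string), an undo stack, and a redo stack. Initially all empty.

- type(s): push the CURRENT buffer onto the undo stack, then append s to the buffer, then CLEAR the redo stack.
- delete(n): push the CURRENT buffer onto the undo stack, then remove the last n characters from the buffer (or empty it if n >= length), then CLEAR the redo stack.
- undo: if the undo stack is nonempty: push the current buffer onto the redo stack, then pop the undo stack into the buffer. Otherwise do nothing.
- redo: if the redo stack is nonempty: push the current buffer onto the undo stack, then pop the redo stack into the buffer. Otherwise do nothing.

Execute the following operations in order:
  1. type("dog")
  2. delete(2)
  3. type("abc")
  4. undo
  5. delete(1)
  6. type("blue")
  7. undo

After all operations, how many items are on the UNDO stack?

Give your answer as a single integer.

Answer: 3

Derivation:
After op 1 (type): buf='dog' undo_depth=1 redo_depth=0
After op 2 (delete): buf='d' undo_depth=2 redo_depth=0
After op 3 (type): buf='dabc' undo_depth=3 redo_depth=0
After op 4 (undo): buf='d' undo_depth=2 redo_depth=1
After op 5 (delete): buf='(empty)' undo_depth=3 redo_depth=0
After op 6 (type): buf='blue' undo_depth=4 redo_depth=0
After op 7 (undo): buf='(empty)' undo_depth=3 redo_depth=1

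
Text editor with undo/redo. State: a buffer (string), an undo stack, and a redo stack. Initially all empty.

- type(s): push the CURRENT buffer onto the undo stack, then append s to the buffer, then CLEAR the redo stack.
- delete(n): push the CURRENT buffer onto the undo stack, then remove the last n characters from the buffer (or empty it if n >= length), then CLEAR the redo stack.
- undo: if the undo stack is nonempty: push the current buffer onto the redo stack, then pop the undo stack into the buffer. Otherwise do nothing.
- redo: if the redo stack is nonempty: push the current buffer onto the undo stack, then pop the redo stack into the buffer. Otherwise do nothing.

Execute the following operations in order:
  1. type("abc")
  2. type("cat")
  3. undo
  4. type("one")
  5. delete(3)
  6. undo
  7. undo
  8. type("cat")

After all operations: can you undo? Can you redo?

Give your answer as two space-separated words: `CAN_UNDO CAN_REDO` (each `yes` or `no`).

Answer: yes no

Derivation:
After op 1 (type): buf='abc' undo_depth=1 redo_depth=0
After op 2 (type): buf='abccat' undo_depth=2 redo_depth=0
After op 3 (undo): buf='abc' undo_depth=1 redo_depth=1
After op 4 (type): buf='abcone' undo_depth=2 redo_depth=0
After op 5 (delete): buf='abc' undo_depth=3 redo_depth=0
After op 6 (undo): buf='abcone' undo_depth=2 redo_depth=1
After op 7 (undo): buf='abc' undo_depth=1 redo_depth=2
After op 8 (type): buf='abccat' undo_depth=2 redo_depth=0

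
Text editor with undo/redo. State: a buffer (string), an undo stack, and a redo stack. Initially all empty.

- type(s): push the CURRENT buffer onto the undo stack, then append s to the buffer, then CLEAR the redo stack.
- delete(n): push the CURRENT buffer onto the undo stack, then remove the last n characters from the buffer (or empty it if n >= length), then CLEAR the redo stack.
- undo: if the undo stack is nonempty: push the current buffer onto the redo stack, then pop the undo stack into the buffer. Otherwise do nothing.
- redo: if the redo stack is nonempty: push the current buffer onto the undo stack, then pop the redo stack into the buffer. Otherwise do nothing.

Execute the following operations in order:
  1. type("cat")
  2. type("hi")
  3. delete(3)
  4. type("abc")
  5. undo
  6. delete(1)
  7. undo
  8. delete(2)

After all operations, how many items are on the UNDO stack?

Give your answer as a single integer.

After op 1 (type): buf='cat' undo_depth=1 redo_depth=0
After op 2 (type): buf='cathi' undo_depth=2 redo_depth=0
After op 3 (delete): buf='ca' undo_depth=3 redo_depth=0
After op 4 (type): buf='caabc' undo_depth=4 redo_depth=0
After op 5 (undo): buf='ca' undo_depth=3 redo_depth=1
After op 6 (delete): buf='c' undo_depth=4 redo_depth=0
After op 7 (undo): buf='ca' undo_depth=3 redo_depth=1
After op 8 (delete): buf='(empty)' undo_depth=4 redo_depth=0

Answer: 4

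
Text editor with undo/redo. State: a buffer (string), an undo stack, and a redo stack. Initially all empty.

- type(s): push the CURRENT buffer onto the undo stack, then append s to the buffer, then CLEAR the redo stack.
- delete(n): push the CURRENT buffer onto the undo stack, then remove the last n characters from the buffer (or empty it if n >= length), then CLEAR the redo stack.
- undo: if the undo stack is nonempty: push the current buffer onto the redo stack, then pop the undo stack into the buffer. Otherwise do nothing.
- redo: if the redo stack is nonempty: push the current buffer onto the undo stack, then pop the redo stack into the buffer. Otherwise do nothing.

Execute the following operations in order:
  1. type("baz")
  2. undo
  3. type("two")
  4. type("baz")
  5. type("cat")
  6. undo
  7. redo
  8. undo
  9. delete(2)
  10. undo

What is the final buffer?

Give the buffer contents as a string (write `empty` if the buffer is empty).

Answer: twobaz

Derivation:
After op 1 (type): buf='baz' undo_depth=1 redo_depth=0
After op 2 (undo): buf='(empty)' undo_depth=0 redo_depth=1
After op 3 (type): buf='two' undo_depth=1 redo_depth=0
After op 4 (type): buf='twobaz' undo_depth=2 redo_depth=0
After op 5 (type): buf='twobazcat' undo_depth=3 redo_depth=0
After op 6 (undo): buf='twobaz' undo_depth=2 redo_depth=1
After op 7 (redo): buf='twobazcat' undo_depth=3 redo_depth=0
After op 8 (undo): buf='twobaz' undo_depth=2 redo_depth=1
After op 9 (delete): buf='twob' undo_depth=3 redo_depth=0
After op 10 (undo): buf='twobaz' undo_depth=2 redo_depth=1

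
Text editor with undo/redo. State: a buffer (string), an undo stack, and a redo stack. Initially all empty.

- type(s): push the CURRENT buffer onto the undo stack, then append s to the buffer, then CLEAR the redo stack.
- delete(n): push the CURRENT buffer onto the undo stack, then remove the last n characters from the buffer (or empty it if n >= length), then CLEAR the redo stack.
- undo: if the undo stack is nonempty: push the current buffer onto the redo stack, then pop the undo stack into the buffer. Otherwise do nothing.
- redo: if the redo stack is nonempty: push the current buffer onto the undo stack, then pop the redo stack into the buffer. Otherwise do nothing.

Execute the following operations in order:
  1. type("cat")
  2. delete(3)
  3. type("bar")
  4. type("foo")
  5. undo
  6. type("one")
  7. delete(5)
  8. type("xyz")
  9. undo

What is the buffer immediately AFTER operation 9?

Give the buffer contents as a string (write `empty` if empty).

Answer: b

Derivation:
After op 1 (type): buf='cat' undo_depth=1 redo_depth=0
After op 2 (delete): buf='(empty)' undo_depth=2 redo_depth=0
After op 3 (type): buf='bar' undo_depth=3 redo_depth=0
After op 4 (type): buf='barfoo' undo_depth=4 redo_depth=0
After op 5 (undo): buf='bar' undo_depth=3 redo_depth=1
After op 6 (type): buf='barone' undo_depth=4 redo_depth=0
After op 7 (delete): buf='b' undo_depth=5 redo_depth=0
After op 8 (type): buf='bxyz' undo_depth=6 redo_depth=0
After op 9 (undo): buf='b' undo_depth=5 redo_depth=1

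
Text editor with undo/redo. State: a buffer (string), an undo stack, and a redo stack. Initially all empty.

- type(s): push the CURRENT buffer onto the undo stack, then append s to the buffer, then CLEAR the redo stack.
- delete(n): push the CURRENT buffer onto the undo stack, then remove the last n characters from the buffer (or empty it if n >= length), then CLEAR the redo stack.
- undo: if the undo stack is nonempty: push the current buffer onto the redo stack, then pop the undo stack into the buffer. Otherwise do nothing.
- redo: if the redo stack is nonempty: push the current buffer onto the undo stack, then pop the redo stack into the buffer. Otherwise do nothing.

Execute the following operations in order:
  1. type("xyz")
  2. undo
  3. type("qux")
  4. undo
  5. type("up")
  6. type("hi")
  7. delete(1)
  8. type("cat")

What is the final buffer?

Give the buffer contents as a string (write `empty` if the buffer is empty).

After op 1 (type): buf='xyz' undo_depth=1 redo_depth=0
After op 2 (undo): buf='(empty)' undo_depth=0 redo_depth=1
After op 3 (type): buf='qux' undo_depth=1 redo_depth=0
After op 4 (undo): buf='(empty)' undo_depth=0 redo_depth=1
After op 5 (type): buf='up' undo_depth=1 redo_depth=0
After op 6 (type): buf='uphi' undo_depth=2 redo_depth=0
After op 7 (delete): buf='uph' undo_depth=3 redo_depth=0
After op 8 (type): buf='uphcat' undo_depth=4 redo_depth=0

Answer: uphcat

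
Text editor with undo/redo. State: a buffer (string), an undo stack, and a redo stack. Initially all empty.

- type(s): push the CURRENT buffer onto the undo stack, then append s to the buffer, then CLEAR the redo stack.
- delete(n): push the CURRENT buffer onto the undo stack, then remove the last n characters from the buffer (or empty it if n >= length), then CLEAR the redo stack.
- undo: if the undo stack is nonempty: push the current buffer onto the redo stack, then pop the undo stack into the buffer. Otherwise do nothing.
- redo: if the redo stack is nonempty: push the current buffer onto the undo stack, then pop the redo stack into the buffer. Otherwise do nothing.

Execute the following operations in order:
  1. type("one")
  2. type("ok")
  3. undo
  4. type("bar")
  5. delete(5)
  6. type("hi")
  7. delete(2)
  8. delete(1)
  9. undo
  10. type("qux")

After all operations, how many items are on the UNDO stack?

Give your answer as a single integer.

After op 1 (type): buf='one' undo_depth=1 redo_depth=0
After op 2 (type): buf='oneok' undo_depth=2 redo_depth=0
After op 3 (undo): buf='one' undo_depth=1 redo_depth=1
After op 4 (type): buf='onebar' undo_depth=2 redo_depth=0
After op 5 (delete): buf='o' undo_depth=3 redo_depth=0
After op 6 (type): buf='ohi' undo_depth=4 redo_depth=0
After op 7 (delete): buf='o' undo_depth=5 redo_depth=0
After op 8 (delete): buf='(empty)' undo_depth=6 redo_depth=0
After op 9 (undo): buf='o' undo_depth=5 redo_depth=1
After op 10 (type): buf='oqux' undo_depth=6 redo_depth=0

Answer: 6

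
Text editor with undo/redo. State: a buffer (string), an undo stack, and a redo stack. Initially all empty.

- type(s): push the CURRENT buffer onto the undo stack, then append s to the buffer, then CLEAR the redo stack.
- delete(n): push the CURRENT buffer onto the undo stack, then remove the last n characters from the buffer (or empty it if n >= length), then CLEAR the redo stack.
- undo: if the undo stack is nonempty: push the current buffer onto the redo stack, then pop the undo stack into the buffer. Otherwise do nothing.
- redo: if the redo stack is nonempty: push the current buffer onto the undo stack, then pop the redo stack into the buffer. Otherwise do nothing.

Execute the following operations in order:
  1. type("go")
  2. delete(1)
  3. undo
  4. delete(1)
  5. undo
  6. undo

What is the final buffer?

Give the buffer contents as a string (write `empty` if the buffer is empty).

After op 1 (type): buf='go' undo_depth=1 redo_depth=0
After op 2 (delete): buf='g' undo_depth=2 redo_depth=0
After op 3 (undo): buf='go' undo_depth=1 redo_depth=1
After op 4 (delete): buf='g' undo_depth=2 redo_depth=0
After op 5 (undo): buf='go' undo_depth=1 redo_depth=1
After op 6 (undo): buf='(empty)' undo_depth=0 redo_depth=2

Answer: empty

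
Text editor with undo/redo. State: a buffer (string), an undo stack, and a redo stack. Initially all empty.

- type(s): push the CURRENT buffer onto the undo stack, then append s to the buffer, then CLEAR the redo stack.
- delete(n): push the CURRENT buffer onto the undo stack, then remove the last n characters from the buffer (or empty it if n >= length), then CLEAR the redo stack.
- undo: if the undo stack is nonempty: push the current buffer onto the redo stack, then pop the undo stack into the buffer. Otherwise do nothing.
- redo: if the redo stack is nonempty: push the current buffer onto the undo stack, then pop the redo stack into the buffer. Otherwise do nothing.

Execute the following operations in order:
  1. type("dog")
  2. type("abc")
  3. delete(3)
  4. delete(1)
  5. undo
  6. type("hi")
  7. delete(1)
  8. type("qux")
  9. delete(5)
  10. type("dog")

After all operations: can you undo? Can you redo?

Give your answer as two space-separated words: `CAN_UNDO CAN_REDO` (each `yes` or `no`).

Answer: yes no

Derivation:
After op 1 (type): buf='dog' undo_depth=1 redo_depth=0
After op 2 (type): buf='dogabc' undo_depth=2 redo_depth=0
After op 3 (delete): buf='dog' undo_depth=3 redo_depth=0
After op 4 (delete): buf='do' undo_depth=4 redo_depth=0
After op 5 (undo): buf='dog' undo_depth=3 redo_depth=1
After op 6 (type): buf='doghi' undo_depth=4 redo_depth=0
After op 7 (delete): buf='dogh' undo_depth=5 redo_depth=0
After op 8 (type): buf='doghqux' undo_depth=6 redo_depth=0
After op 9 (delete): buf='do' undo_depth=7 redo_depth=0
After op 10 (type): buf='dodog' undo_depth=8 redo_depth=0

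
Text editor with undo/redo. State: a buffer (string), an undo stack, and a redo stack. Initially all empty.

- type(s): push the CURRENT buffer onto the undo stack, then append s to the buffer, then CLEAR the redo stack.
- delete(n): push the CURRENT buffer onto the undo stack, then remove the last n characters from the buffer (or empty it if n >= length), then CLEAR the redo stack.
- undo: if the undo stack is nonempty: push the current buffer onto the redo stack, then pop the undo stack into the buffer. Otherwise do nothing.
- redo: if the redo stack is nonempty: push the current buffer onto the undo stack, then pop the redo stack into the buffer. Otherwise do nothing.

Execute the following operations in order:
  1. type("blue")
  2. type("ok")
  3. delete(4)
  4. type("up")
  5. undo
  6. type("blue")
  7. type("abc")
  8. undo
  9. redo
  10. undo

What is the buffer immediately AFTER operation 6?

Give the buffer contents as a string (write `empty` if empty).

After op 1 (type): buf='blue' undo_depth=1 redo_depth=0
After op 2 (type): buf='blueok' undo_depth=2 redo_depth=0
After op 3 (delete): buf='bl' undo_depth=3 redo_depth=0
After op 4 (type): buf='blup' undo_depth=4 redo_depth=0
After op 5 (undo): buf='bl' undo_depth=3 redo_depth=1
After op 6 (type): buf='blblue' undo_depth=4 redo_depth=0

Answer: blblue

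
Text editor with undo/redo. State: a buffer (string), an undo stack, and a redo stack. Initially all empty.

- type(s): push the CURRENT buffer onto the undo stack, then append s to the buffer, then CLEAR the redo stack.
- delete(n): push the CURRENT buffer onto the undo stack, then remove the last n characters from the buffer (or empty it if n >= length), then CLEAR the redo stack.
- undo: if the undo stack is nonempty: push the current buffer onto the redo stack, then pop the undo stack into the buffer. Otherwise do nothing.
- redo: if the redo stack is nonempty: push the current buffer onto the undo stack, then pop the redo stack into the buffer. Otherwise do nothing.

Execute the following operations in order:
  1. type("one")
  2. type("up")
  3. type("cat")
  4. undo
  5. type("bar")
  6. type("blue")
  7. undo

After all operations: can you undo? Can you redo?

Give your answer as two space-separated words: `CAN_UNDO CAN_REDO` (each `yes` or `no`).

After op 1 (type): buf='one' undo_depth=1 redo_depth=0
After op 2 (type): buf='oneup' undo_depth=2 redo_depth=0
After op 3 (type): buf='oneupcat' undo_depth=3 redo_depth=0
After op 4 (undo): buf='oneup' undo_depth=2 redo_depth=1
After op 5 (type): buf='oneupbar' undo_depth=3 redo_depth=0
After op 6 (type): buf='oneupbarblue' undo_depth=4 redo_depth=0
After op 7 (undo): buf='oneupbar' undo_depth=3 redo_depth=1

Answer: yes yes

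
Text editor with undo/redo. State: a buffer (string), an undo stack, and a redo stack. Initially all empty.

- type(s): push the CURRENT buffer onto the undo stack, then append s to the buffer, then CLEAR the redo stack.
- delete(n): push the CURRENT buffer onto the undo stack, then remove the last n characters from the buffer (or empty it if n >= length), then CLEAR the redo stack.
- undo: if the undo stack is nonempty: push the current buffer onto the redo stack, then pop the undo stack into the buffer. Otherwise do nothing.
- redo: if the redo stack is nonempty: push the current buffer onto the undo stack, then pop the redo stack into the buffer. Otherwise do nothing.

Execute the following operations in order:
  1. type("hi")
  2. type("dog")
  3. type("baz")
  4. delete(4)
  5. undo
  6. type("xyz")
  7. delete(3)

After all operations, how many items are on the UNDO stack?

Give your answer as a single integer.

After op 1 (type): buf='hi' undo_depth=1 redo_depth=0
After op 2 (type): buf='hidog' undo_depth=2 redo_depth=0
After op 3 (type): buf='hidogbaz' undo_depth=3 redo_depth=0
After op 4 (delete): buf='hido' undo_depth=4 redo_depth=0
After op 5 (undo): buf='hidogbaz' undo_depth=3 redo_depth=1
After op 6 (type): buf='hidogbazxyz' undo_depth=4 redo_depth=0
After op 7 (delete): buf='hidogbaz' undo_depth=5 redo_depth=0

Answer: 5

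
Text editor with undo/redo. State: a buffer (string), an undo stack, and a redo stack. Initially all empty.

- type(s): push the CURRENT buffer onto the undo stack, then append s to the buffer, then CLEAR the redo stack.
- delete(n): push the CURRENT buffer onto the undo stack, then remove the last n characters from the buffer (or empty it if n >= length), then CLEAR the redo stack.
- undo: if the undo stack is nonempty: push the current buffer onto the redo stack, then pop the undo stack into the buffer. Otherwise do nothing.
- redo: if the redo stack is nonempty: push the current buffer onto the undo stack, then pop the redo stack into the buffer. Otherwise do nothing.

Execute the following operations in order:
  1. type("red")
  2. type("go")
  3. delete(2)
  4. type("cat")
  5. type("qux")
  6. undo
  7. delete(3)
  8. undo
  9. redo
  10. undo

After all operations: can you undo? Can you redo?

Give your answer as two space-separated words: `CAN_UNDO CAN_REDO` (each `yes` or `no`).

After op 1 (type): buf='red' undo_depth=1 redo_depth=0
After op 2 (type): buf='redgo' undo_depth=2 redo_depth=0
After op 3 (delete): buf='red' undo_depth=3 redo_depth=0
After op 4 (type): buf='redcat' undo_depth=4 redo_depth=0
After op 5 (type): buf='redcatqux' undo_depth=5 redo_depth=0
After op 6 (undo): buf='redcat' undo_depth=4 redo_depth=1
After op 7 (delete): buf='red' undo_depth=5 redo_depth=0
After op 8 (undo): buf='redcat' undo_depth=4 redo_depth=1
After op 9 (redo): buf='red' undo_depth=5 redo_depth=0
After op 10 (undo): buf='redcat' undo_depth=4 redo_depth=1

Answer: yes yes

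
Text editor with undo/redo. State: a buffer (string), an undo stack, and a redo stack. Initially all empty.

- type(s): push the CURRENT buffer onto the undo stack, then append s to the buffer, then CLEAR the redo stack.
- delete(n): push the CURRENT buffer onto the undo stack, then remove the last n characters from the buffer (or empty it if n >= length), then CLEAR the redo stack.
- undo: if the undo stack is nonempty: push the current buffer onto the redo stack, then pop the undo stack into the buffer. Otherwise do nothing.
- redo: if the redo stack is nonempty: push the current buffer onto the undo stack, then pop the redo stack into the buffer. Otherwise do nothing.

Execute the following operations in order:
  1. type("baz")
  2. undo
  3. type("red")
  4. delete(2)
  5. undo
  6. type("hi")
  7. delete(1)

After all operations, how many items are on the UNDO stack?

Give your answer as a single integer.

After op 1 (type): buf='baz' undo_depth=1 redo_depth=0
After op 2 (undo): buf='(empty)' undo_depth=0 redo_depth=1
After op 3 (type): buf='red' undo_depth=1 redo_depth=0
After op 4 (delete): buf='r' undo_depth=2 redo_depth=0
After op 5 (undo): buf='red' undo_depth=1 redo_depth=1
After op 6 (type): buf='redhi' undo_depth=2 redo_depth=0
After op 7 (delete): buf='redh' undo_depth=3 redo_depth=0

Answer: 3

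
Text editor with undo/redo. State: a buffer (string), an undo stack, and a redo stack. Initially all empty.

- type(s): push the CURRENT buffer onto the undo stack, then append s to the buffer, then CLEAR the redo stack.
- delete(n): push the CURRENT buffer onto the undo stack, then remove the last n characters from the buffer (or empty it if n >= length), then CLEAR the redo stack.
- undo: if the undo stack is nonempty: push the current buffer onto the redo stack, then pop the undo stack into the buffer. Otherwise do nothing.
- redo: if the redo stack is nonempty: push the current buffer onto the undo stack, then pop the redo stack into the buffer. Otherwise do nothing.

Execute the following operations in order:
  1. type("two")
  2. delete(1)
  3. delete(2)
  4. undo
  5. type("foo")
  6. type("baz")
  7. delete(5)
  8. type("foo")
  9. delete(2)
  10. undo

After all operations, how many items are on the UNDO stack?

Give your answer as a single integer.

Answer: 6

Derivation:
After op 1 (type): buf='two' undo_depth=1 redo_depth=0
After op 2 (delete): buf='tw' undo_depth=2 redo_depth=0
After op 3 (delete): buf='(empty)' undo_depth=3 redo_depth=0
After op 4 (undo): buf='tw' undo_depth=2 redo_depth=1
After op 5 (type): buf='twfoo' undo_depth=3 redo_depth=0
After op 6 (type): buf='twfoobaz' undo_depth=4 redo_depth=0
After op 7 (delete): buf='twf' undo_depth=5 redo_depth=0
After op 8 (type): buf='twffoo' undo_depth=6 redo_depth=0
After op 9 (delete): buf='twff' undo_depth=7 redo_depth=0
After op 10 (undo): buf='twffoo' undo_depth=6 redo_depth=1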